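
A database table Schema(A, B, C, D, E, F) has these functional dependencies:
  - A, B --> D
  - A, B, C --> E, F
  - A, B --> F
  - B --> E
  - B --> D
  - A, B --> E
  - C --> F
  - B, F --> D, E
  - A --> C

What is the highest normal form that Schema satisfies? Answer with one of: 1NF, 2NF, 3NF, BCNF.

Candidate key: {A, B}. Prime attributes: {A, B}.
For B --> E we have {B}⁺ = {B, D, E}; {B} is not a superkey, so BCNF fails.
B --> E has non-prime {E} on the right and a non-superkey on the left, so 3NF fails.
{A} is a proper subset of the key {A, B}, and {A}⁺ contains the non-prime attributes {C, F} — a partial dependency, so 2NF is violated.

1NF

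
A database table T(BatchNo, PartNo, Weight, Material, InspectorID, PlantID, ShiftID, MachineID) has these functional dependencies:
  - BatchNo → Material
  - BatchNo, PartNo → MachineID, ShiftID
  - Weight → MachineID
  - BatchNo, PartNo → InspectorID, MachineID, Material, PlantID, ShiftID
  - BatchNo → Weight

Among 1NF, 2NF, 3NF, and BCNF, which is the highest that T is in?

Candidate key: {BatchNo, PartNo}. Prime attributes: {BatchNo, PartNo}.
BatchNo → Material: {BatchNo}⁺ = {BatchNo, MachineID, Material, Weight}, which is not all of the attributes, so the left side is not a superkey — BCNF is violated.
Because {Material} is non-prime and the left side of BatchNo → Material is not a superkey, the relation is not in 3NF.
{BatchNo} is a proper subset of the key {BatchNo, PartNo}, and {BatchNo}⁺ contains the non-prime attributes {MachineID, Material, Weight} — a partial dependency, so 2NF is violated.

1NF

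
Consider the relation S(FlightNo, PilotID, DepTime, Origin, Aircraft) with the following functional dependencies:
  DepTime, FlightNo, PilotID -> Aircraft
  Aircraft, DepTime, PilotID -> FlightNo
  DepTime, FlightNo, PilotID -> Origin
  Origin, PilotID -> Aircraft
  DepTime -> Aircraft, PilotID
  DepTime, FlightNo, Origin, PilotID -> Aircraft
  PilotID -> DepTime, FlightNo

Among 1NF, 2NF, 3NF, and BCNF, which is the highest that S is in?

Candidate keys: {DepTime}, {PilotID}. Prime attributes: {DepTime, PilotID}.
Every FD has a superkey on the left, so the relation is in BCNF.

BCNF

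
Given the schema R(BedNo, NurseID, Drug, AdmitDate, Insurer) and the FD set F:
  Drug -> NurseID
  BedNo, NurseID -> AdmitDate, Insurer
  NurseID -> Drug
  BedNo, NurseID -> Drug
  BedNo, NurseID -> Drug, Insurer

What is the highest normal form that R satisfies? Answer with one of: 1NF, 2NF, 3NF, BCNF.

Candidate keys: {BedNo, Drug}, {BedNo, NurseID}. Prime attributes: {BedNo, Drug, NurseID}.
For Drug -> NurseID we have {Drug}⁺ = {Drug, NurseID}; {Drug} is not a superkey, so BCNF fails.
But every attribute on its right side ({NurseID}) is prime, and the same holds for every other non-superkey FD, so 3NF still holds.

3NF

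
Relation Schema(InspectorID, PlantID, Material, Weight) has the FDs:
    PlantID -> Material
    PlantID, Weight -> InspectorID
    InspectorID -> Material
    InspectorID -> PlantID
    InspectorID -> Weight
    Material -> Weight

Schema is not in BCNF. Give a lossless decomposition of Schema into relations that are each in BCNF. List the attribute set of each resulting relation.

Candidate keys of the original relation: {InspectorID}, {PlantID}.
Within {InspectorID, Material, PlantID, Weight}: {Material}⁺ ∩ {InspectorID, Material, PlantID, Weight} = {Material, Weight}, not the whole set, so Material -> Weight violates BCNF; decompose into {Material, Weight} and {InspectorID, Material, PlantID}.
{Material, Weight} is in BCNF.
{InspectorID, Material, PlantID} is in BCNF.

{InspectorID, Material, PlantID}; {Material, Weight}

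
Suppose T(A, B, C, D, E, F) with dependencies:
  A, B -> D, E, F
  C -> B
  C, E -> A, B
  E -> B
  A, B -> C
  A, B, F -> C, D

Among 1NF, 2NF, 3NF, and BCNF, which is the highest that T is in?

Candidate keys: {A, B}, {A, C}, {A, E}, {C, E}. Prime attributes: {A, B, C, E}.
C -> B: {C}⁺ = {B, C}, which is not all of the attributes, so the left side is not a superkey — BCNF is violated.
Since {B} ⊆ prime attributes and every other non-superkey FD also has a prime right side, the schema is in 3NF.

3NF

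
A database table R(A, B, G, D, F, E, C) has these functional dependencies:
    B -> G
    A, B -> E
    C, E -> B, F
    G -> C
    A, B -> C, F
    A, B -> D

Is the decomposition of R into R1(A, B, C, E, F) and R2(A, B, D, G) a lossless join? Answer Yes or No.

The shared attributes are {A, B} and {A, B}⁺ = {A, B, C, D, E, F, G}.
R1 is contained in that closure, so R1 ∩ R2 -> R1 holds and the join is lossless.

Yes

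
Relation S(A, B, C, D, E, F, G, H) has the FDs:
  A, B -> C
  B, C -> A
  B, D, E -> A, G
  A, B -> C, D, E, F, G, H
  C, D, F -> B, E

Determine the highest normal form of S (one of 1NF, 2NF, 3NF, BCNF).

Candidate keys: {A, B}, {B, C}, {B, D, E}, {C, D, F}. Prime attributes: {A, B, C, D, E, F}.
Each dependency's left side is a superkey — BCNF holds.

BCNF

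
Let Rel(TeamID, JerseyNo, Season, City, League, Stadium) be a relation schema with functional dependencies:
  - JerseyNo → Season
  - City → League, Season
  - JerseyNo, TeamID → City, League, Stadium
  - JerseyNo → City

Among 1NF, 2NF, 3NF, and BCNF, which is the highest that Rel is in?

Candidate key: {JerseyNo, TeamID}. Prime attributes: {JerseyNo, TeamID}.
For JerseyNo → Season we have {JerseyNo}⁺ = {City, JerseyNo, League, Season}; {JerseyNo} is not a superkey, so BCNF fails.
Because {Season} is non-prime and the left side of JerseyNo → Season is not a superkey, the relation is not in 3NF.
Since {JerseyNo} ⊂ {JerseyNo, TeamID} and {JerseyNo}⁺ ⊇ {City, League, Season} with {City, League, Season} non-prime, there is a partial dependency; 2NF fails.

1NF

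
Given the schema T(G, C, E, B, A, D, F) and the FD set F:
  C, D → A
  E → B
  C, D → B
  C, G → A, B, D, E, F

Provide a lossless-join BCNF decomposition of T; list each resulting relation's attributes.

Candidate key of the original relation: {C, G}.
In {A, B, C, D, E, F, G}, {C, D} is not a superkey ({C, D}⁺ restricted to this set is {A, B, C, D}), so split on C, D → A, B into {A, B, C, D} and {C, D, E, F, G}.
{A, B, C, D}: every determinant is a superkey — BCNF.
{C, D, E, F, G}: every determinant is a superkey — BCNF.

{A, B, C, D}; {C, D, E, F, G}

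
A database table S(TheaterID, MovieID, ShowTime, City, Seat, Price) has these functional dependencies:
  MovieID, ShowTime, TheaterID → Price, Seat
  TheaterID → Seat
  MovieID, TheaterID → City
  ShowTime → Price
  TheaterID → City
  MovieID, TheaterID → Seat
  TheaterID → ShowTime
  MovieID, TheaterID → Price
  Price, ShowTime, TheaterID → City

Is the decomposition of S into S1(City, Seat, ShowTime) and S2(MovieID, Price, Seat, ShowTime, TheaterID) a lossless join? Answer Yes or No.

No

S1 ∩ S2 = {Seat, ShowTime}; its closure under F is {Price, Seat, ShowTime}.
The closure covers neither S1 nor S2 entirely; the join is not lossless.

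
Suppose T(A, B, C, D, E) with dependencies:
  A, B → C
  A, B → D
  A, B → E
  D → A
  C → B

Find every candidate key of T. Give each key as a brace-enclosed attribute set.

{A, B}, {A, C}, {B, D}, {C, D}

{A, B}⁺ = {A, B, C, D, E} — all of the relation — so {A, B} is a candidate key.
{A, C}⁺ = {A, B, C, D, E} — all of the relation — so {A, C} is a candidate key.
{B, D}⁺ = {A, B, C, D, E} — all of the relation — so {B, D} is a candidate key.
{C, D}⁺ = {A, B, C, D, E} — all of the relation — so {C, D} is a candidate key.
These are minimal and exhaustive — every other superkey contains one of them.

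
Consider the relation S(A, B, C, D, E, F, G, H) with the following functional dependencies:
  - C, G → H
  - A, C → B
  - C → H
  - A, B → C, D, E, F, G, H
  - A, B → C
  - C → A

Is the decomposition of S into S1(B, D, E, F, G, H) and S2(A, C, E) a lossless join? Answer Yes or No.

S1 ∩ S2 = {E}; its closure under F is {E}.
Neither S1 nor S2 is contained in that closure, so the decomposition is lossy.

No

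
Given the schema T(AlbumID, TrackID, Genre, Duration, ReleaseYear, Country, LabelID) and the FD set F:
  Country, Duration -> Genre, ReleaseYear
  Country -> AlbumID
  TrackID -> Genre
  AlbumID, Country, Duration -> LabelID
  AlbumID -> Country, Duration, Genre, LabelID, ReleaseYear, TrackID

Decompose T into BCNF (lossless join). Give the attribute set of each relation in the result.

{AlbumID, Country, Duration, LabelID, ReleaseYear, TrackID}; {Genre, TrackID}

Candidate keys of the original relation: {AlbumID}, {Country}.
{AlbumID, Country, Duration, Genre, LabelID, ReleaseYear, TrackID}: {TrackID} determines {Genre, TrackID} here but is not a superkey — split on TrackID -> Genre, giving {Genre, TrackID} and {AlbumID, Country, Duration, LabelID, ReleaseYear, TrackID}.
{Genre, TrackID}: every determinant is a superkey — BCNF.
{AlbumID, Country, Duration, LabelID, ReleaseYear, TrackID}: every determinant is a superkey — BCNF.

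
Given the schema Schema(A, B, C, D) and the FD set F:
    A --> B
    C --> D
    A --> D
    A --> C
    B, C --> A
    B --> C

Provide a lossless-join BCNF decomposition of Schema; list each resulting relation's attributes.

Candidate keys of the original relation: {A}, {B}.
Within {A, B, C, D}: {C}⁺ ∩ {A, B, C, D} = {C, D}, not the whole set, so C --> D violates BCNF; decompose into {C, D} and {A, B, C}.
{C, D}: every determinant is a superkey — BCNF.
{A, B, C}: every determinant is a superkey — BCNF.

{A, B, C}; {C, D}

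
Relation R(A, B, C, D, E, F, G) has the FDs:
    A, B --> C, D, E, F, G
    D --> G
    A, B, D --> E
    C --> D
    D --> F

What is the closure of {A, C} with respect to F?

Start with {A, C}.
C --> D applies; add {D} → now {A, C, D}.
D --> F applies; add {F} → now {A, C, D, F}.
D --> G applies; add {G} → now {A, C, D, F, G}.
No further FD applies.

{A, C, D, F, G}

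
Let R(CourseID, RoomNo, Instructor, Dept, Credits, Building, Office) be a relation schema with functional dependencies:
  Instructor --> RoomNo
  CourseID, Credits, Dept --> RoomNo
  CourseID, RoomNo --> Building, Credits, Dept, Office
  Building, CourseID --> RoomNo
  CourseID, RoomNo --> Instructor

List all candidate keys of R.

{CourseID} never appears on the right of any FD, so every key must include it.
{Building, CourseID}⁺ = {Building, CourseID, Credits, Dept, Instructor, Office, RoomNo} — all of the relation — so {Building, CourseID} is a candidate key.
{CourseID, Instructor}⁺ = {Building, CourseID, Credits, Dept, Instructor, Office, RoomNo} — all of the relation — so {CourseID, Instructor} is a candidate key.
{CourseID, RoomNo}⁺ = {Building, CourseID, Credits, Dept, Instructor, Office, RoomNo} — all of the relation — so {CourseID, RoomNo} is a candidate key.
{CourseID, Credits, Dept}⁺ = {Building, CourseID, Credits, Dept, Instructor, Office, RoomNo} — all of the relation — so {CourseID, Credits, Dept} is a candidate key.
No proper subset of any of these is a key, and no other minimal superkey exists.

{Building, CourseID}, {CourseID, Credits, Dept}, {CourseID, Instructor}, {CourseID, RoomNo}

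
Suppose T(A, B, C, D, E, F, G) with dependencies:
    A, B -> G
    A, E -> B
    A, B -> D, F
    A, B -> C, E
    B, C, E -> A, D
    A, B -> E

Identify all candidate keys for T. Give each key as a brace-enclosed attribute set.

{A, B}, {A, E}, {B, C, E}

{A, B}⁺ = {A, B, C, D, E, F, G}, which is every attribute, so {A, B} is a candidate key.
{A, E}⁺ = {A, B, C, D, E, F, G}, which is every attribute, so {A, E} is a candidate key.
{B, C, E}⁺ = {A, B, C, D, E, F, G}, which is every attribute, so {B, C, E} is a candidate key.
Any other superkey properly contains one of these, so there are no further candidate keys.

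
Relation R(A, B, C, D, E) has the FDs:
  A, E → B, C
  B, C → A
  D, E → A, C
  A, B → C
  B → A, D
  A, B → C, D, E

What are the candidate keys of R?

{A, E}, {B}, {D, E}

Closure of {B} is {A, B, C, D, E}, the whole schema; {B} is a candidate key.
Closure of {A, E} is {A, B, C, D, E}, the whole schema; {A, E} is a candidate key.
Closure of {D, E} is {A, B, C, D, E}, the whole schema; {D, E} is a candidate key.
No proper subset of any of these is a key, and no other minimal superkey exists.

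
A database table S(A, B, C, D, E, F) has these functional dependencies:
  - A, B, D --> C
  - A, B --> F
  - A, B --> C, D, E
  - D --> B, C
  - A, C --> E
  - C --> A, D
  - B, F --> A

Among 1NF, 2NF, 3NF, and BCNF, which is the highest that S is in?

Candidate keys: {A, B}, {B, F}, {C}, {D}. Prime attributes: {A, B, C, D, F}.
The left-hand side of every FD is a superkey, so BCNF is satisfied.

BCNF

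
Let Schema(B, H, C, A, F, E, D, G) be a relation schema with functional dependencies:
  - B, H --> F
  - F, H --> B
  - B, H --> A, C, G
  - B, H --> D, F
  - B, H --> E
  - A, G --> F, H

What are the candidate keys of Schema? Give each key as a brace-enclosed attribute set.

Closure of {A, G} is {A, B, C, D, E, F, G, H}, the whole schema; {A, G} is a candidate key.
Closure of {B, H} is {A, B, C, D, E, F, G, H}, the whole schema; {B, H} is a candidate key.
Closure of {F, H} is {A, B, C, D, E, F, G, H}, the whole schema; {F, H} is a candidate key.
These are minimal and exhaustive — every other superkey contains one of them.

{A, G}, {B, H}, {F, H}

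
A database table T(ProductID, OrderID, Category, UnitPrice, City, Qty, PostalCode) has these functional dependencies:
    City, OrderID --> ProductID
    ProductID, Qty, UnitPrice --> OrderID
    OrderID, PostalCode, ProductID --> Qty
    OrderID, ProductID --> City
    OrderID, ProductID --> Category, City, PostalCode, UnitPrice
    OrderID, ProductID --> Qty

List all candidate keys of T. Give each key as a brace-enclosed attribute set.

{City, OrderID}, {OrderID, ProductID}, {ProductID, Qty, UnitPrice}

{City, OrderID} is a candidate key since {City, OrderID}⁺ = {Category, City, OrderID, PostalCode, ProductID, Qty, UnitPrice} covers every attribute.
{OrderID, ProductID} is a candidate key since {OrderID, ProductID}⁺ = {Category, City, OrderID, PostalCode, ProductID, Qty, UnitPrice} covers every attribute.
{ProductID, Qty, UnitPrice} is a candidate key since {ProductID, Qty, UnitPrice}⁺ = {Category, City, OrderID, PostalCode, ProductID, Qty, UnitPrice} covers every attribute.
These are minimal and exhaustive — every other superkey contains one of them.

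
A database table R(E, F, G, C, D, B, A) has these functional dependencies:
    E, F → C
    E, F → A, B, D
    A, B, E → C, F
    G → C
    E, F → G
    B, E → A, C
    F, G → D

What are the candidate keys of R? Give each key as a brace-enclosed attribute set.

Attributes never on any right-hand side: {E} — every candidate key must contain it.
{B, E} is a candidate key since {B, E}⁺ = {A, B, C, D, E, F, G} covers every attribute.
{E, F} is a candidate key since {E, F}⁺ = {A, B, C, D, E, F, G} covers every attribute.
Any other superkey properly contains one of these, so there are no further candidate keys.

{B, E}, {E, F}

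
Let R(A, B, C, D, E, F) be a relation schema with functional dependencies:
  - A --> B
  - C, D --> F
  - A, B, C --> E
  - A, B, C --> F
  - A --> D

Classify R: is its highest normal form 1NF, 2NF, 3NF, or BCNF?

Candidate key: {A, C}. Prime attributes: {A, C}.
A --> B: {A}⁺ = {A, B, D}, which is not all of the attributes, so the left side is not a superkey — BCNF is violated.
A --> B determines the non-prime attribute {B} from a non-superkey — 3NF is violated.
The proper key subset {A} of {A, C} determines non-prime {B, D}, so the relation is not even in 2NF.

1NF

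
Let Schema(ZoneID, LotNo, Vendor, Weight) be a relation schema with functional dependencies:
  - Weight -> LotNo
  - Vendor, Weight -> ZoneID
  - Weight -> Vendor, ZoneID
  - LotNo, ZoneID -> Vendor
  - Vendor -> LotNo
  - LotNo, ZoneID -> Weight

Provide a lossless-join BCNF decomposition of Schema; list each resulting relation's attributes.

{LotNo, Vendor}; {Vendor, Weight, ZoneID}

Candidate keys of the original relation: {LotNo, ZoneID}, {Vendor, ZoneID}, {Weight}.
{LotNo, Vendor, Weight, ZoneID}: {Vendor} determines {LotNo, Vendor} here but is not a superkey — split on Vendor -> LotNo, giving {LotNo, Vendor} and {Vendor, Weight, ZoneID}.
{LotNo, Vendor} is in BCNF.
{Vendor, Weight, ZoneID} is in BCNF.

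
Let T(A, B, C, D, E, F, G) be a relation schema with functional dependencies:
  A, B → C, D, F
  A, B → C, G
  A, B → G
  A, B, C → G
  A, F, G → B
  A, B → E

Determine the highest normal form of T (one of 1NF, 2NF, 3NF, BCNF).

BCNF

Candidate keys: {A, B}, {A, F, G}. Prime attributes: {A, B, F, G}.
Every FD has a superkey on the left, so the relation is in BCNF.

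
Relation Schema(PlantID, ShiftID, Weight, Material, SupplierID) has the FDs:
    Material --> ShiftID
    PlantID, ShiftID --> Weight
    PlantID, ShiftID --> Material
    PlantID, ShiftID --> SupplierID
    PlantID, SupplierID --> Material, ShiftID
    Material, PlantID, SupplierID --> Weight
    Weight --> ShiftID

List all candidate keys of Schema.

{Material, PlantID}, {PlantID, ShiftID}, {PlantID, SupplierID}, {PlantID, Weight}

{PlantID} never appears on the right of any FD, so every key must include it.
Closure of {Material, PlantID} is {Material, PlantID, ShiftID, SupplierID, Weight}, the whole schema; {Material, PlantID} is a candidate key.
Closure of {PlantID, ShiftID} is {Material, PlantID, ShiftID, SupplierID, Weight}, the whole schema; {PlantID, ShiftID} is a candidate key.
Closure of {PlantID, SupplierID} is {Material, PlantID, ShiftID, SupplierID, Weight}, the whole schema; {PlantID, SupplierID} is a candidate key.
Closure of {PlantID, Weight} is {Material, PlantID, ShiftID, SupplierID, Weight}, the whole schema; {PlantID, Weight} is a candidate key.
These are minimal and exhaustive — every other superkey contains one of them.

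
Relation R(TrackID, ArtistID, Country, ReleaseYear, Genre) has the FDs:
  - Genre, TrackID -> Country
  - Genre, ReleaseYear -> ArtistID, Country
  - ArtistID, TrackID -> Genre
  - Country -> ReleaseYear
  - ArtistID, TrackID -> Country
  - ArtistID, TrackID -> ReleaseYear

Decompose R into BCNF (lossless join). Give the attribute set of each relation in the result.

Candidate keys of the original relation: {ArtistID, TrackID}, {Genre, TrackID}.
In {ArtistID, Country, Genre, ReleaseYear, TrackID}, {Genre, ReleaseYear} is not a superkey ({Genre, ReleaseYear}⁺ restricted to this set is {ArtistID, Country, Genre, ReleaseYear}), so split on Genre, ReleaseYear -> ArtistID, Country into {ArtistID, Country, Genre, ReleaseYear} and {Genre, ReleaseYear, TrackID}.
In {ArtistID, Country, Genre, ReleaseYear}, {Country} is not a superkey ({Country}⁺ restricted to this set is {Country, ReleaseYear}), so split on Country -> ReleaseYear into {Country, ReleaseYear} and {ArtistID, Country, Genre}.
{Country, ReleaseYear} is in BCNF.
{ArtistID, Country, Genre} is in BCNF.
{Genre, ReleaseYear, TrackID} is in BCNF.

{ArtistID, Country, Genre}; {Country, ReleaseYear}; {Genre, ReleaseYear, TrackID}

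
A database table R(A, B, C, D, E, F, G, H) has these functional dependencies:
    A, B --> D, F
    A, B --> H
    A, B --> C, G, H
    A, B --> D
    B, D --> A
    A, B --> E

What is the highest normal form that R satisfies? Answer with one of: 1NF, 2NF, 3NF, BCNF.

Candidate keys: {A, B}, {B, D}. Prime attributes: {A, B, D}.
Each dependency's left side is a superkey — BCNF holds.

BCNF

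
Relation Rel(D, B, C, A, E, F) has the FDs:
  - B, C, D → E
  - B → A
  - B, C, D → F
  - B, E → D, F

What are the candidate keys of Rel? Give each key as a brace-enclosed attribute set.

{B, C} never appear on the right of any FD, so every key must include all of them.
{B, C, D}⁺ = {A, B, C, D, E, F}, which is every attribute, so {B, C, D} is a candidate key.
{B, C, E}⁺ = {A, B, C, D, E, F}, which is every attribute, so {B, C, E} is a candidate key.
No proper subset of any of these is a key, and no other minimal superkey exists.

{B, C, D}, {B, C, E}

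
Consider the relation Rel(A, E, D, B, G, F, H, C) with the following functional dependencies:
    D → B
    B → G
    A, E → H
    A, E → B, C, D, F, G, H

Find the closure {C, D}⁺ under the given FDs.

{B, C, D, G}

Start with {C, D}.
D → B applies; add {B} → now {B, C, D}.
B → G applies; add {G} → now {B, C, D, G}.
No further FD applies.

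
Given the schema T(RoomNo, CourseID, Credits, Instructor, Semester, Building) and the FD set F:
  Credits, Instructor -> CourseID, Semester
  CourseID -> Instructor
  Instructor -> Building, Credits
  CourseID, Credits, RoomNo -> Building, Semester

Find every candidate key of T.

{RoomNo} never appears on the right of any FD, so every key must include it.
{CourseID, RoomNo}⁺ = {Building, CourseID, Credits, Instructor, RoomNo, Semester}, which is every attribute, so {CourseID, RoomNo} is a candidate key.
{Instructor, RoomNo}⁺ = {Building, CourseID, Credits, Instructor, RoomNo, Semester}, which is every attribute, so {Instructor, RoomNo} is a candidate key.
No proper subset of any of these is a key, and no other minimal superkey exists.

{CourseID, RoomNo}, {Instructor, RoomNo}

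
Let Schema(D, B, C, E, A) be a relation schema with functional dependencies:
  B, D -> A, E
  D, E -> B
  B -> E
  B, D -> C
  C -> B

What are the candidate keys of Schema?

{B, D}, {C, D}, {D, E}

No FD produces {D}, so it must be in every candidate key.
Closure of {B, D} is {A, B, C, D, E}, the whole schema; {B, D} is a candidate key.
Closure of {C, D} is {A, B, C, D, E}, the whole schema; {C, D} is a candidate key.
Closure of {D, E} is {A, B, C, D, E}, the whole schema; {D, E} is a candidate key.
These are minimal and exhaustive — every other superkey contains one of them.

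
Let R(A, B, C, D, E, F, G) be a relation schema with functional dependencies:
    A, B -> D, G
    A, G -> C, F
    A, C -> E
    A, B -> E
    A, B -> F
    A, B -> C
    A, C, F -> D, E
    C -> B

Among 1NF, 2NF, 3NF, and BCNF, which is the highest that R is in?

Candidate keys: {A, B}, {A, C}, {A, G}. Prime attributes: {A, B, C, G}.
C -> B: {C}⁺ = {B, C}, which is not all of the attributes, so the left side is not a superkey — BCNF is violated.
But every attribute on its right side ({B}) is prime, and the same holds for every other non-superkey FD, so 3NF still holds.

3NF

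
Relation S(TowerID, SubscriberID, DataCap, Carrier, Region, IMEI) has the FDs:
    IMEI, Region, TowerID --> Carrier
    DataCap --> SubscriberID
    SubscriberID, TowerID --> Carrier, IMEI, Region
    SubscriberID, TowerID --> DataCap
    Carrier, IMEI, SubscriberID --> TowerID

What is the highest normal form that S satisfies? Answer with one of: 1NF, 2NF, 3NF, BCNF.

3NF

Candidate keys: {Carrier, DataCap, IMEI}, {Carrier, IMEI, SubscriberID}, {DataCap, TowerID}, {SubscriberID, TowerID}. Prime attributes: {Carrier, DataCap, IMEI, SubscriberID, TowerID}.
For IMEI, Region, TowerID --> Carrier we have {IMEI, Region, TowerID}⁺ = {Carrier, IMEI, Region, TowerID}; {IMEI, Region, TowerID} is not a superkey, so BCNF fails.
Its right-hand attributes {Carrier} are all prime, as are those of every other non-superkey FD — the relation is in 3NF.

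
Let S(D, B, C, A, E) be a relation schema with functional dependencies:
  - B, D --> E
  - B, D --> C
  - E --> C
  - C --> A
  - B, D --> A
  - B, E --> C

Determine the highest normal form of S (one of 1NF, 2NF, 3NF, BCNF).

Candidate key: {B, D}. Prime attributes: {B, D}.
For E --> C we have {E}⁺ = {A, C, E}; {E} is not a superkey, so BCNF fails.
Because {C} is non-prime and the left side of E --> C is not a superkey, the relation is not in 3NF.
No proper subset of a key has a non-prime attribute in its closure, so there is no partial dependency; 2NF holds.

2NF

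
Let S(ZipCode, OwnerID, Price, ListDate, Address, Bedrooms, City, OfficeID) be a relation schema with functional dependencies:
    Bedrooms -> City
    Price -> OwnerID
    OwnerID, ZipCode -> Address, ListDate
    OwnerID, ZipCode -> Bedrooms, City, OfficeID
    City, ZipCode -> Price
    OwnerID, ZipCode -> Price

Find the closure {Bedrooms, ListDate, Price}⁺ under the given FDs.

{Bedrooms, City, ListDate, OwnerID, Price}

Start with {Bedrooms, ListDate, Price}.
Bedrooms -> City applies; add {City} → now {Bedrooms, City, ListDate, Price}.
Price -> OwnerID applies; add {OwnerID} → now {Bedrooms, City, ListDate, OwnerID, Price}.
No further FD applies.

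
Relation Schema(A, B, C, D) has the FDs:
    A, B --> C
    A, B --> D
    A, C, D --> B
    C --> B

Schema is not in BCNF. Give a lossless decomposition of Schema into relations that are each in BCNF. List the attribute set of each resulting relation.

{A, C, D}; {B, C}

Candidate keys of the original relation: {A, B}, {A, C}.
{A, B, C, D}: {C} determines {B, C} here but is not a superkey — split on C --> B, giving {B, C} and {A, C, D}.
{B, C}: every determinant is a superkey — BCNF.
{A, C, D}: every determinant is a superkey — BCNF.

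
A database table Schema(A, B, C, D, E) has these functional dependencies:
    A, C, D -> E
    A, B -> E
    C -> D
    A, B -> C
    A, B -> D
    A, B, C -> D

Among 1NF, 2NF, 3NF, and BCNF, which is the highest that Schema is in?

2NF

Candidate key: {A, B}. Prime attributes: {A, B}.
A, C, D -> E breaks BCNF: {A, C, D}⁺ = {A, C, D, E}, so {A, C, D} is not a superkey.
A, C, D -> E has non-prime {E} on the right and a non-superkey on the left, so 3NF fails.
No non-prime attribute depends on a proper subset of any candidate key, so 2NF holds.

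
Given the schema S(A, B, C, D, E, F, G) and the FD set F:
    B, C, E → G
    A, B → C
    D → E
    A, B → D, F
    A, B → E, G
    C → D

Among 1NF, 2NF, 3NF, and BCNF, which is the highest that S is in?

2NF

Candidate key: {A, B}. Prime attributes: {A, B}.
For B, C, E → G we have {B, C, E}⁺ = {B, C, D, E, G}; {B, C, E} is not a superkey, so BCNF fails.
Because {G} is non-prime and the left side of B, C, E → G is not a superkey, the relation is not in 3NF.
No non-prime attribute depends on a proper subset of any candidate key, so 2NF holds.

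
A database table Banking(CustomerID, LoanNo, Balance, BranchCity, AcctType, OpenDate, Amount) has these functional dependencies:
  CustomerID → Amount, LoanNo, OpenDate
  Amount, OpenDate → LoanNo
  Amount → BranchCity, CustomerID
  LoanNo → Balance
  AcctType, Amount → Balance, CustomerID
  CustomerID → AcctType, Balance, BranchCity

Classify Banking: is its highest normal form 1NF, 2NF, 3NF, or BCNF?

Candidate keys: {Amount}, {CustomerID}. Prime attributes: {Amount, CustomerID}.
LoanNo → Balance breaks BCNF: {LoanNo}⁺ = {Balance, LoanNo}, so {LoanNo} is not a superkey.
LoanNo → Balance determines the non-prime attribute {Balance} from a non-superkey — 3NF is violated.
With only single-attribute keys there can be no partial dependency, so 2NF holds.

2NF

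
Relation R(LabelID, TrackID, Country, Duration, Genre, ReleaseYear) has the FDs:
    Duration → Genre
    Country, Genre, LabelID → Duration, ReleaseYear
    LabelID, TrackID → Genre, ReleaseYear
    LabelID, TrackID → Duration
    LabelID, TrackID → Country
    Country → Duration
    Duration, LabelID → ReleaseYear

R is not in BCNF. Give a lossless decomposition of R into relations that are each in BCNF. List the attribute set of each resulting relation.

{Country, Duration}; {Country, LabelID, ReleaseYear}; {Country, LabelID, TrackID}; {Duration, Genre}

Candidate key of the original relation: {LabelID, TrackID}.
{Country, Duration, Genre, LabelID, ReleaseYear, TrackID}: {Duration} determines {Duration, Genre} here but is not a superkey — split on Duration → Genre, giving {Duration, Genre} and {Country, Duration, LabelID, ReleaseYear, TrackID}.
{Duration, Genre} has no BCNF violation.
{Country, Duration, LabelID, ReleaseYear, TrackID}: {Country} determines {Country, Duration} here but is not a superkey — split on Country → Duration, giving {Country, Duration} and {Country, LabelID, ReleaseYear, TrackID}.
{Country, Duration} has no BCNF violation.
{Country, LabelID, ReleaseYear, TrackID}: {Country, LabelID} determines {Country, LabelID, ReleaseYear} here but is not a superkey — split on Country, LabelID → ReleaseYear, giving {Country, LabelID, ReleaseYear} and {Country, LabelID, TrackID}.
{Country, LabelID, ReleaseYear} has no BCNF violation.
{Country, LabelID, TrackID} has no BCNF violation.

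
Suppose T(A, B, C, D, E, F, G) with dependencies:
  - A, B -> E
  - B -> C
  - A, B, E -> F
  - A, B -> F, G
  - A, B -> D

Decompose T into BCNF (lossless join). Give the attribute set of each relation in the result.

Candidate key of the original relation: {A, B}.
Within {A, B, C, D, E, F, G}: {B}⁺ ∩ {A, B, C, D, E, F, G} = {B, C}, not the whole set, so B -> C violates BCNF; decompose into {B, C} and {A, B, D, E, F, G}.
{B, C}: every determinant is a superkey — BCNF.
{A, B, D, E, F, G}: every determinant is a superkey — BCNF.

{A, B, D, E, F, G}; {B, C}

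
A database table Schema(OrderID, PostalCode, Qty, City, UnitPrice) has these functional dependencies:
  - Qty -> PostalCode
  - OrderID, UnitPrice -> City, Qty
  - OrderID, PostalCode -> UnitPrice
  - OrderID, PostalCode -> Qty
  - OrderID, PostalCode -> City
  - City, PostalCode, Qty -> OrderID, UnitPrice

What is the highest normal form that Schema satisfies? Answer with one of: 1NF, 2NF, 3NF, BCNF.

3NF

Candidate keys: {City, Qty}, {OrderID, PostalCode}, {OrderID, Qty}, {OrderID, UnitPrice}. Prime attributes: {City, OrderID, PostalCode, Qty, UnitPrice}.
Qty -> PostalCode breaks BCNF: {Qty}⁺ = {PostalCode, Qty}, so {Qty} is not a superkey.
But every attribute on its right side ({PostalCode}) is prime, and the same holds for every other non-superkey FD, so 3NF still holds.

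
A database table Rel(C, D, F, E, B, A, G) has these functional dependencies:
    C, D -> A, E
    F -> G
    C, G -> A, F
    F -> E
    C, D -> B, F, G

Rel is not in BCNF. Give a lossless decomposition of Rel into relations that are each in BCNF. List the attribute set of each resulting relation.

{A, C, F}; {B, C, D, F}; {E, F, G}

Candidate key of the original relation: {C, D}.
{A, B, C, D, E, F, G}: {F} determines {E, F, G} here but is not a superkey — split on F -> E, G, giving {E, F, G} and {A, B, C, D, F}.
{E, F, G} is in BCNF.
{A, B, C, D, F}: {C, F} determines {A, C, F} here but is not a superkey — split on C, F -> A, giving {A, C, F} and {B, C, D, F}.
{A, C, F} is in BCNF.
{B, C, D, F} is in BCNF.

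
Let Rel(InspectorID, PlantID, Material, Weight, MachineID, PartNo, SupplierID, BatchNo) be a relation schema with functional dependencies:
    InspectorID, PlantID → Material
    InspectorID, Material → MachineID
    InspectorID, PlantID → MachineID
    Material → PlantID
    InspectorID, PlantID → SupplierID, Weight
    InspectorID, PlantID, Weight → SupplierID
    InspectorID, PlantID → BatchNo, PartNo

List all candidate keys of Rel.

{InspectorID, Material}, {InspectorID, PlantID}

Attributes never on any right-hand side: {InspectorID} — every candidate key must contain it.
{InspectorID, Material} is a candidate key since {InspectorID, Material}⁺ = {BatchNo, InspectorID, MachineID, Material, PartNo, PlantID, SupplierID, Weight} covers every attribute.
{InspectorID, PlantID} is a candidate key since {InspectorID, PlantID}⁺ = {BatchNo, InspectorID, MachineID, Material, PartNo, PlantID, SupplierID, Weight} covers every attribute.
These are minimal and exhaustive — every other superkey contains one of them.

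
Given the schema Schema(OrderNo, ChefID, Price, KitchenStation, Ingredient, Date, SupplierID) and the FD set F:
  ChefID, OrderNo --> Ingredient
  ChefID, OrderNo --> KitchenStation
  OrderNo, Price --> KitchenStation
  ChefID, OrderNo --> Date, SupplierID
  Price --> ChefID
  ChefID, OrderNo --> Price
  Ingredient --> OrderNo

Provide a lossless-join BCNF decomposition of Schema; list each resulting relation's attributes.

{ChefID, Price}; {Date, Ingredient, KitchenStation, Price, SupplierID}; {Ingredient, OrderNo}

Candidate keys of the original relation: {ChefID, Ingredient}, {ChefID, OrderNo}, {Ingredient, Price}, {OrderNo, Price}.
In {ChefID, Date, Ingredient, KitchenStation, OrderNo, Price, SupplierID}, {Price} is not a superkey ({Price}⁺ restricted to this set is {ChefID, Price}), so split on Price --> ChefID into {ChefID, Price} and {Date, Ingredient, KitchenStation, OrderNo, Price, SupplierID}.
{ChefID, Price}: every determinant is a superkey — BCNF.
In {Date, Ingredient, KitchenStation, OrderNo, Price, SupplierID}, {Ingredient} is not a superkey ({Ingredient}⁺ restricted to this set is {Ingredient, OrderNo}), so split on Ingredient --> OrderNo into {Ingredient, OrderNo} and {Date, Ingredient, KitchenStation, Price, SupplierID}.
{Ingredient, OrderNo}: every determinant is a superkey — BCNF.
{Date, Ingredient, KitchenStation, Price, SupplierID}: every determinant is a superkey — BCNF.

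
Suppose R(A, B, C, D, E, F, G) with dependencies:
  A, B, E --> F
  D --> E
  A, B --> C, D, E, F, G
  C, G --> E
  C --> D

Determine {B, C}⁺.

{B, C, D, E}

Start with {B, C}.
C --> D applies; add {D} → now {B, C, D}.
D --> E applies; add {E} → now {B, C, D, E}.
No further FD applies.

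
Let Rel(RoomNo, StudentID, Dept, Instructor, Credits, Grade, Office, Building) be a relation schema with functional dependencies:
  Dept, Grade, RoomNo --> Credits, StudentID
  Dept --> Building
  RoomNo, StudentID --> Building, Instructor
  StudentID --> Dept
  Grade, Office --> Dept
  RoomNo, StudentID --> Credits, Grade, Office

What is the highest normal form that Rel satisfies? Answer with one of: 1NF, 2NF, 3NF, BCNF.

1NF

Candidate keys: {Dept, Grade, RoomNo}, {Grade, Office, RoomNo}, {RoomNo, StudentID}. Prime attributes: {Dept, Grade, Office, RoomNo, StudentID}.
Dept --> Building: {Dept}⁺ = {Building, Dept}, which is not all of the attributes, so the left side is not a superkey — BCNF is violated.
Because {Building} is non-prime and the left side of Dept --> Building is not a superkey, the relation is not in 3NF.
Since {StudentID} ⊂ {RoomNo, StudentID} and {StudentID}⁺ ⊇ {Building} with {Building} non-prime, there is a partial dependency; 2NF fails.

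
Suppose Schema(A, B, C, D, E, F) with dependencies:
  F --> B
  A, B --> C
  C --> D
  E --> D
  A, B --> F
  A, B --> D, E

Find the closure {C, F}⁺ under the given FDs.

{B, C, D, F}

Start with {C, F}.
F --> B applies; add {B} → now {B, C, F}.
C --> D applies; add {D} → now {B, C, D, F}.
No further FD applies.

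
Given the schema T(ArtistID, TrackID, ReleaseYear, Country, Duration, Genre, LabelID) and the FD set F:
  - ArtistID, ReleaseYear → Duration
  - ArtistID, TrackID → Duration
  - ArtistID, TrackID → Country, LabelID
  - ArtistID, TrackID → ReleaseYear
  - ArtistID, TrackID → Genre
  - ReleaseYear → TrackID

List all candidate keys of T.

{ArtistID, ReleaseYear}, {ArtistID, TrackID}

No FD produces {ArtistID}, so it must be in every candidate key.
{ArtistID, ReleaseYear}⁺ = {ArtistID, Country, Duration, Genre, LabelID, ReleaseYear, TrackID}, which is every attribute, so {ArtistID, ReleaseYear} is a candidate key.
{ArtistID, TrackID}⁺ = {ArtistID, Country, Duration, Genre, LabelID, ReleaseYear, TrackID}, which is every attribute, so {ArtistID, TrackID} is a candidate key.
Any other superkey properly contains one of these, so there are no further candidate keys.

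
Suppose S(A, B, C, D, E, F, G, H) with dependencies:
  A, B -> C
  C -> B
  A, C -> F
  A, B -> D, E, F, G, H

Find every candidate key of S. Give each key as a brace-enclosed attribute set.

{A} never appears on the right of any FD, so every key must include it.
{A, B} is a candidate key since {A, B}⁺ = {A, B, C, D, E, F, G, H} covers every attribute.
{A, C} is a candidate key since {A, C}⁺ = {A, B, C, D, E, F, G, H} covers every attribute.
No proper subset of any of these is a key, and no other minimal superkey exists.

{A, B}, {A, C}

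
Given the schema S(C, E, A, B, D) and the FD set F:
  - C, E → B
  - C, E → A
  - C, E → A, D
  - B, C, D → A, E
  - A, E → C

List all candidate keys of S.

{A, E}, {B, C, D}, {C, E}

Closure of {A, E} is {A, B, C, D, E}, the whole schema; {A, E} is a candidate key.
Closure of {C, E} is {A, B, C, D, E}, the whole schema; {C, E} is a candidate key.
Closure of {B, C, D} is {A, B, C, D, E}, the whole schema; {B, C, D} is a candidate key.
No proper subset of any of these is a key, and no other minimal superkey exists.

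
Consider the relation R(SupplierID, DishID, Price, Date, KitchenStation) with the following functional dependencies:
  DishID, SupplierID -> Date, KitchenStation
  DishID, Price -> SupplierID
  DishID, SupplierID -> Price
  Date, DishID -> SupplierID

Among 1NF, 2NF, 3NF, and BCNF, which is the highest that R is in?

Candidate keys: {Date, DishID}, {DishID, Price}, {DishID, SupplierID}. Prime attributes: {Date, DishID, Price, SupplierID}.
Each dependency's left side is a superkey — BCNF holds.

BCNF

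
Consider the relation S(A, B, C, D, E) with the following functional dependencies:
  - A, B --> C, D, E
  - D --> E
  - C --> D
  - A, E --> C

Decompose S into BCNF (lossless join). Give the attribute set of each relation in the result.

{A, B, C}; {C, D}; {D, E}

Candidate key of the original relation: {A, B}.
Within {A, B, C, D, E}: {D}⁺ ∩ {A, B, C, D, E} = {D, E}, not the whole set, so D --> E violates BCNF; decompose into {D, E} and {A, B, C, D}.
{D, E} has no BCNF violation.
Within {A, B, C, D}: {C}⁺ ∩ {A, B, C, D} = {C, D}, not the whole set, so C --> D violates BCNF; decompose into {C, D} and {A, B, C}.
{C, D} has no BCNF violation.
{A, B, C} has no BCNF violation.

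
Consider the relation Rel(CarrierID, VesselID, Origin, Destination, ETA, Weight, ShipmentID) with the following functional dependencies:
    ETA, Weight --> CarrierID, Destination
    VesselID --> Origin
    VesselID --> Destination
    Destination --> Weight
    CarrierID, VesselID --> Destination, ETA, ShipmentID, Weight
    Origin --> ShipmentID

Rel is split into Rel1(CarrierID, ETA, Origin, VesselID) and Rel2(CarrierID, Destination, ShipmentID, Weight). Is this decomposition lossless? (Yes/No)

No

The shared attributes are {CarrierID} and {CarrierID}⁺ = {CarrierID}.
Neither Rel1 nor Rel2 is contained in that closure, so the decomposition is lossy.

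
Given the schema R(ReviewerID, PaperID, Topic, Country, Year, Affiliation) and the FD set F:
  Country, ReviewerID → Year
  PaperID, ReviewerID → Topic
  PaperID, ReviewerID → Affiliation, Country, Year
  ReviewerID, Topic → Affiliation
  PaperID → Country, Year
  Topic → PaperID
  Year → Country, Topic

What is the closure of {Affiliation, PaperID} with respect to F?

{Affiliation, Country, PaperID, Topic, Year}

Start with {Affiliation, PaperID}.
PaperID → Country, Year applies; add {Country, Year} → now {Affiliation, Country, PaperID, Year}.
Year → Country, Topic applies; add {Topic} → now {Affiliation, Country, PaperID, Topic, Year}.
No further FD applies.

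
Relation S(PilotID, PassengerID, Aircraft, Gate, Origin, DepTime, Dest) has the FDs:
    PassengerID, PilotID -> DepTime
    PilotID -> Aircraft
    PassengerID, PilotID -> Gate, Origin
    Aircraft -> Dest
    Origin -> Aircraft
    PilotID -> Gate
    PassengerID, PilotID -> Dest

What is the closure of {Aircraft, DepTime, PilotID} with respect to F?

{Aircraft, DepTime, Dest, Gate, PilotID}

Start with {Aircraft, DepTime, PilotID}.
Aircraft -> Dest applies; add {Dest} → now {Aircraft, DepTime, Dest, PilotID}.
PilotID -> Gate applies; add {Gate} → now {Aircraft, DepTime, Dest, Gate, PilotID}.
No further FD applies.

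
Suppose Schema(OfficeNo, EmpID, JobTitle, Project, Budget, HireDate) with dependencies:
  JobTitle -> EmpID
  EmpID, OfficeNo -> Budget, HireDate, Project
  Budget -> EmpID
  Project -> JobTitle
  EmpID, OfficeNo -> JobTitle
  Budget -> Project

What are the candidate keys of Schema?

{Budget, OfficeNo}, {EmpID, OfficeNo}, {JobTitle, OfficeNo}, {OfficeNo, Project}

No FD produces {OfficeNo}, so it must be in every candidate key.
Closure of {Budget, OfficeNo} is {Budget, EmpID, HireDate, JobTitle, OfficeNo, Project}, the whole schema; {Budget, OfficeNo} is a candidate key.
Closure of {EmpID, OfficeNo} is {Budget, EmpID, HireDate, JobTitle, OfficeNo, Project}, the whole schema; {EmpID, OfficeNo} is a candidate key.
Closure of {JobTitle, OfficeNo} is {Budget, EmpID, HireDate, JobTitle, OfficeNo, Project}, the whole schema; {JobTitle, OfficeNo} is a candidate key.
Closure of {OfficeNo, Project} is {Budget, EmpID, HireDate, JobTitle, OfficeNo, Project}, the whole schema; {OfficeNo, Project} is a candidate key.
Any other superkey properly contains one of these, so there are no further candidate keys.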